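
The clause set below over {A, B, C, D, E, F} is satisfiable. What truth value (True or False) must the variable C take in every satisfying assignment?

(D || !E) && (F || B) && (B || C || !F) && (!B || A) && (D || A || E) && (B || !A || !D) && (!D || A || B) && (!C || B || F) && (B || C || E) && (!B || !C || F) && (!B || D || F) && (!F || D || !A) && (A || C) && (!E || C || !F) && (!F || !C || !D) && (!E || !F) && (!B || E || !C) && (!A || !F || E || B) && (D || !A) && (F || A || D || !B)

Suppose C = true.
Suppose D = true.
Unit clause (!F) forces F = false.
Unit clause (B) forces B = true.
But (!B) is also a unit clause — contradiction.
Undo D and try D = false.
Unit clause (!E) forces E = false.
Unit clause (A) forces A = true.
But (!A) is also a unit clause — contradiction.
Either choice for D ends in contradiction.
So every satisfying assignment has C = False.

False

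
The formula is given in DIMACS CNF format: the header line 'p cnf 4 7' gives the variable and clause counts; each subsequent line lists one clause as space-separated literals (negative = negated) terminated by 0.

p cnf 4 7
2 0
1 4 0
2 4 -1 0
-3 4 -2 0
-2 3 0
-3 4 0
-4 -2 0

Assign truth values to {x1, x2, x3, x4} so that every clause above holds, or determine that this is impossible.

(x2) alone gives x2 = True.
(x3) alone gives x3 = True.
(x4) alone gives x4 = True.
Now (¬x4) is unsatisfied and unit — conflict.

UNSATISFIABLE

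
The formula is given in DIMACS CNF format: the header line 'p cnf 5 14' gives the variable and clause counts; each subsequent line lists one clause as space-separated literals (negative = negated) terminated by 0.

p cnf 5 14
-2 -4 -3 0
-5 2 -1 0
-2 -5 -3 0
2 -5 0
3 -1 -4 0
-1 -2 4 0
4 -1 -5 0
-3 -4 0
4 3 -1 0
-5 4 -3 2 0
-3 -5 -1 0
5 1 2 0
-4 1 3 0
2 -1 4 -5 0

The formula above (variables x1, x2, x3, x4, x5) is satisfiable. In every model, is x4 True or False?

Suppose x4 = True.
(¬x3) alone gives x3 = False.
(¬x1) alone gives x1 = False.
That conflicts with the unit clause (x1).
So every satisfying assignment has x4 = False.

False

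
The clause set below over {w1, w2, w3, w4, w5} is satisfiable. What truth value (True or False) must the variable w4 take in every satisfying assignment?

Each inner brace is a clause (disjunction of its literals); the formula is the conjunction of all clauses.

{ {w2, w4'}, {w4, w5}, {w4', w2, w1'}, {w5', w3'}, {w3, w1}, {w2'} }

False

Suppose w4 = 1.
From the singleton clause (w2), w2 = 1.
Now (w2') is unsatisfied and unit — conflict.
So every satisfying assignment has w4 = False.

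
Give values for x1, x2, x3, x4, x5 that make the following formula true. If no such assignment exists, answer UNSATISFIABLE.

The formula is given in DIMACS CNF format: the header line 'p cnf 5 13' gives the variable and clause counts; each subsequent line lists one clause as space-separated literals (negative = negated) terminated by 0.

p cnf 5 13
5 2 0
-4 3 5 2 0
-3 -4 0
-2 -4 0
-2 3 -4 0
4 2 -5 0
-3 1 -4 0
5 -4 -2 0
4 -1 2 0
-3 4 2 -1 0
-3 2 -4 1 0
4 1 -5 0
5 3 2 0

x1: False, x2: True, x3: True, x4: False, x5: False

Case x5 = False:
(x2) alone gives x2 = True.
(¬x4) alone gives x4 = False.
No clause remains; x1, x3 are free.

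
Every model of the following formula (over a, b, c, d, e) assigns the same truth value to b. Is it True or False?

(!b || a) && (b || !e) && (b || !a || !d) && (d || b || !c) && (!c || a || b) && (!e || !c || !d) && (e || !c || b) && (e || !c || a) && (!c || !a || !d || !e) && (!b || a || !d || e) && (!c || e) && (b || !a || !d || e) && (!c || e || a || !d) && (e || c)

Suppose b = false.
(!e) alone gives e = false.
(!c) alone gives c = false.
But (c) is also a unit clause — contradiction.
So every satisfying assignment has b = True.

True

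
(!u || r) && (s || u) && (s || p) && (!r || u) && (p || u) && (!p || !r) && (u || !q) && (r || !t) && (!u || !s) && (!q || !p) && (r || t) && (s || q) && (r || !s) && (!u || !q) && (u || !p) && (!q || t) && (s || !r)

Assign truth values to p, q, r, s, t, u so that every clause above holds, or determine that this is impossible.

UNSATISFIABLE

Case u = false:
Unit clause (s) forces s = true.
Unit clause (!r) forces r = false.
That conflicts with the unit clause (r).
That branch fails; take u = true instead.
Unit clause (r) forces r = true.
Unit clause (!p) forces p = false.
Unit clause (s) forces s = true.
That conflicts with the unit clause (!s).
Neither u = true nor u = false works.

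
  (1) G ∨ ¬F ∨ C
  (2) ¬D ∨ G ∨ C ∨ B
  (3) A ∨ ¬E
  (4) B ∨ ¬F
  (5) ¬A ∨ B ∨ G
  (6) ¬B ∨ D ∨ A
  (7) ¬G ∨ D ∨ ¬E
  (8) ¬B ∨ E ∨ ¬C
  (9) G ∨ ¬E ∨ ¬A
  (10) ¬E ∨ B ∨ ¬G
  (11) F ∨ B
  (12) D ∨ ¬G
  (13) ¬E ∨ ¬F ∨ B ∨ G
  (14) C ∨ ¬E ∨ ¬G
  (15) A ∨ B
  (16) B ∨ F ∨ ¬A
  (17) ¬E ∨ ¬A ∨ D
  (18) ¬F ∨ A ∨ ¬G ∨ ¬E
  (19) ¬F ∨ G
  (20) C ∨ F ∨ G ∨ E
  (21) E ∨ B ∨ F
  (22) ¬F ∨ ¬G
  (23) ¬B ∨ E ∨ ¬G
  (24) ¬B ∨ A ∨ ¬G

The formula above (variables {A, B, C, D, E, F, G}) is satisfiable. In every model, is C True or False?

Suppose C = False.
Branch on G: set G = True.
Unit clause (D) forces D = True.
Unit clause (¬E) forces E = False.
Unit clause (¬F) forces F = False.
Unit clause (B) forces B = True.
Now (¬B) is unsatisfied and unit — conflict.
So G must be the other value — set G = False.
Unit clause (¬F) forces F = False.
Unit clause (B) forces B = True.
Unit clause (E) forces E = True.
Unit clause (A) forces A = True.
Now (¬A) is unsatisfied and unit — conflict.
Either choice for G ends in contradiction.
So every satisfying assignment has C = True.

True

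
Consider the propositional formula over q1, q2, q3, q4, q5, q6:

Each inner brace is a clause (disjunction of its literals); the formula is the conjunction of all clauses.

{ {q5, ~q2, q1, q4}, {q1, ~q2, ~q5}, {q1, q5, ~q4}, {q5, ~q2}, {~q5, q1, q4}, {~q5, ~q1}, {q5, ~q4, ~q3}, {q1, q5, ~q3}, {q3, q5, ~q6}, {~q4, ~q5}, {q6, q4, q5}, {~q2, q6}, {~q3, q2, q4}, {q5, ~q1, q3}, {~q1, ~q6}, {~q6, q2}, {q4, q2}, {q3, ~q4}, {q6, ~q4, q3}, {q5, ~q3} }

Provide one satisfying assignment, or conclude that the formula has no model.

Case q5 = 1:
From the singleton clause (~q1), q1 = 0.
From the singleton clause (~q2), q2 = 0.
From the singleton clause (q4), q4 = 1.
That conflicts with the unit clause (~q4).
Backtrack on q5: now try q5 = 0.
From the singleton clause (~q2), q2 = 0.
From the singleton clause (~q6), q6 = 0.
From the singleton clause (q4), q4 = 1.
From the singleton clause (q1), q1 = 1.
From the singleton clause (~q3), q3 = 0.
That conflicts with the unit clause (q3).
Neither q5 = 1 nor q5 = 0 works.

UNSATISFIABLE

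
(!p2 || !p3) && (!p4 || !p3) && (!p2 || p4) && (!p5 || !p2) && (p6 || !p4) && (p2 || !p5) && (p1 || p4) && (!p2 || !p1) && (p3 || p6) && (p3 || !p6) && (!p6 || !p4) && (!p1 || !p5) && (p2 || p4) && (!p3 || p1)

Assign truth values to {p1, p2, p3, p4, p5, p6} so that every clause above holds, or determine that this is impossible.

Branch on p2: set p2 = false.
Unit clause (!p5) forces p5 = false.
Unit clause (p4) forces p4 = true.
Unit clause (!p3) forces p3 = false.
Unit clause (p6) forces p6 = true.
But (!p6) is also a unit clause — contradiction.
Undo p2 and try p2 = true.
Unit clause (!p3) forces p3 = false.
Unit clause (p4) forces p4 = true.
Unit clause (!p5) forces p5 = false.
Unit clause (p6) forces p6 = true.
But (!p6) is also a unit clause — contradiction.
Both values of p2 lead to a conflict.

UNSATISFIABLE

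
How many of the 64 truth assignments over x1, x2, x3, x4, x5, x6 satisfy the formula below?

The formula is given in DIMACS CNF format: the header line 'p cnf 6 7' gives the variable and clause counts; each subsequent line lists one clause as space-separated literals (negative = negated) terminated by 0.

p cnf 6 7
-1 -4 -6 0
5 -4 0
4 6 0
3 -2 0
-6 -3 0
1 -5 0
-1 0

1

There are 2^6 = 64 truth assignments over (x1, x2, x3, x4, x5, x6).
Split on x5. With x5 = True, the clauses containing x5 are satisfied and ¬x5 drops from the rest; 0 of the 2^5 = 32 assignments to the other variables satisfy what remains.
With x5 = False, by the same count on the reduced clause set, 1 assignment works.
Total: 0 + 1 = 1.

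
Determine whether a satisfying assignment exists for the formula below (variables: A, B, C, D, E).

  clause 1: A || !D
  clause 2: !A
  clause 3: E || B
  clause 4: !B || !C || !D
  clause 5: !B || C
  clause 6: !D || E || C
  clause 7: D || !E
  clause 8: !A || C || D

The clause (!A) is unit, so A = false.
The clause (!D) is unit, so D = false.
The clause (!E) is unit, so E = false.
The clause (B) is unit, so B = true.
The clause (C) is unit, so C = true.
This assignment satisfies each clause.
A satisfying assignment: A=false; B=true; C=true; D=false; E=false.

Yes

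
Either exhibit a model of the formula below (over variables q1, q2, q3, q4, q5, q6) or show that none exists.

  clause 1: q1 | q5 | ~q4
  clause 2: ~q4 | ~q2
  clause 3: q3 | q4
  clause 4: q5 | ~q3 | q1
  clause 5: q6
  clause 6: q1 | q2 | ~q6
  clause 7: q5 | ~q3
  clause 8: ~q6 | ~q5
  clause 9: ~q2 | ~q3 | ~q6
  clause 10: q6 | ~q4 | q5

q1=1,  q2=0,  q3=0,  q4=1,  q5=0,  q6=1

Unit clause (q6) forces q6 = 1.
Unit clause (~q5) forces q5 = 0.
Unit clause (~q3) forces q3 = 0.
Unit clause (q4) forces q4 = 1.
Unit clause (q1) forces q1 = 1.
Unit clause (~q2) forces q2 = 0.
All clauses are satisfied.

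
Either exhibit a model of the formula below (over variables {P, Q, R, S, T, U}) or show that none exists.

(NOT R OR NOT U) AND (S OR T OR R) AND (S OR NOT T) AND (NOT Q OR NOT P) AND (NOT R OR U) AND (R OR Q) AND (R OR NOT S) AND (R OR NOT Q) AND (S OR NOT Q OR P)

Try R = false.
From the singleton clause (Q), Q = true.
That conflicts with the unit clause (NOT Q).
That branch fails; take R = true instead.
From the singleton clause (NOT U), U = false.
That conflicts with the unit clause (U).
Neither R = true nor R = false works.

UNSATISFIABLE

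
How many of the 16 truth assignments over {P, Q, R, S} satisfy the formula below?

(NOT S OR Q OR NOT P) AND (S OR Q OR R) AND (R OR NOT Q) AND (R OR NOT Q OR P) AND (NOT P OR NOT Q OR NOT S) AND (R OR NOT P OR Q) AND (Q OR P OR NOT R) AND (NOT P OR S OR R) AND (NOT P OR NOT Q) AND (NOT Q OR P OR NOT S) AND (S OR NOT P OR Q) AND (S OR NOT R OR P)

There are 2^4 = 16 truth assignments over (P, Q, R, S).
Check each against the 12 clauses (columns in the order P, Q, R, S):
  F F F F  ✗ fails (S OR Q OR R)
  F F F T  ✓ satisfies all
  F F T F  ✗ fails (Q OR P OR NOT R)
  F F T T  ✗ fails (Q OR P OR NOT R)
  F T F F  ✗ fails (R OR NOT Q)
  F T F T  ✗ fails (R OR NOT Q)
  F T T F  ✗ fails (S OR NOT R OR P)
  F T T T  ✗ fails (NOT Q OR P OR NOT S)
  T F F F  ✗ fails (S OR Q OR R)
  T F F T  ✗ fails (NOT S OR Q OR NOT P)
  T F T F  ✗ fails (S OR NOT P OR Q)
  T F T T  ✗ fails (NOT S OR Q OR NOT P)
  T T F F  ✗ fails (R OR NOT Q)
  T T F T  ✗ fails (R OR NOT Q)
  T T T F  ✗ fails (NOT P OR NOT Q)
  T T T T  ✗ fails (NOT P OR NOT Q OR NOT S)
1 of the 16 rows is a model.

1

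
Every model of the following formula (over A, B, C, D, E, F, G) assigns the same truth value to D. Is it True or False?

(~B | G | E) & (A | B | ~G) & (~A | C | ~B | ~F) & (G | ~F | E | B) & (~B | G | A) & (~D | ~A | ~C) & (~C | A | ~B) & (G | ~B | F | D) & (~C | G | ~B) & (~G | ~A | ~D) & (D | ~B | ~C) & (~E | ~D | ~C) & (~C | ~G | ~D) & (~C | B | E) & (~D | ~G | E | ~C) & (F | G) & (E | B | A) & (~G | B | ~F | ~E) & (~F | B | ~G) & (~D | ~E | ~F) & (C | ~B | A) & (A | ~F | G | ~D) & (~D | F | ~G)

Suppose D = 1.
Suppose A = 0.
Suppose B = 1.
From the singleton clause (G), G = 1.
From the singleton clause (~C), C = 0.
Now (C) is unsatisfied and unit — conflict.
That branch fails; take B = 0 instead.
From the singleton clause (~G), G = 0.
From the singleton clause (F), F = 1.
Now (~F) is unsatisfied and unit — conflict.
Neither B = 1 nor B = 0 works.
That branch fails; take A = 1 instead.
From the singleton clause (~C), C = 0.
From the singleton clause (~G), G = 0.
From the singleton clause (F), F = 1.
From the singleton clause (~B), B = 0.
From the singleton clause (E), E = 1.
Now (~E) is unsatisfied and unit — conflict.
Neither A = 1 nor A = 0 works.
So every satisfying assignment has D = False.

False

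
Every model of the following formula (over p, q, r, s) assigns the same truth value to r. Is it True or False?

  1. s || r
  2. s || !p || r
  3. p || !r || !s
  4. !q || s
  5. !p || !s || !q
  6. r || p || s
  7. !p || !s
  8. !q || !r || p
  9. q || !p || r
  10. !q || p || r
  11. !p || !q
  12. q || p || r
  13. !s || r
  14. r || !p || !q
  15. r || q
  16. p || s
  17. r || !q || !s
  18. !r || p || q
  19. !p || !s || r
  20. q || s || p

Suppose r = false.
(s) alone gives s = true.
But (!s) is also a unit clause — contradiction.
So every satisfying assignment has r = True.

True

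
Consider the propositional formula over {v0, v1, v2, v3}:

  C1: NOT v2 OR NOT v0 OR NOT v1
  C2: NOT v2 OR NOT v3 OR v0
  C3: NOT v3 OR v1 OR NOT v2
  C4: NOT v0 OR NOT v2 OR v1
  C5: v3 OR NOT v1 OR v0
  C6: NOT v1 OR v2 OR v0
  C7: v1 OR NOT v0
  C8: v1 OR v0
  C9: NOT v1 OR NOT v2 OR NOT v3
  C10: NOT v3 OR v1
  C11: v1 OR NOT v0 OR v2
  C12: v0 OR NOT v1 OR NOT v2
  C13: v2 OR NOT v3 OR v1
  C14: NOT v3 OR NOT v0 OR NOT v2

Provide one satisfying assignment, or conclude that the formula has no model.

Suppose v1 = true.
Suppose v2 = false.
From the singleton clause (v0), v0 = true.
No clause remains; v3 is free.

v0=true, v1=true, v2=false, v3=true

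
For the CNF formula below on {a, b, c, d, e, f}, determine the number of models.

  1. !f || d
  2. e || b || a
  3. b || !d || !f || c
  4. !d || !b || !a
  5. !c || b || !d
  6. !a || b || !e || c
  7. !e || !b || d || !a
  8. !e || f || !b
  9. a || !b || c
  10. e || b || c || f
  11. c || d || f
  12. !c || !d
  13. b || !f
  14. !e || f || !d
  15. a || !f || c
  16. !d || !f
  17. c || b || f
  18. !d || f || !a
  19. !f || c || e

5

There are 2^6 = 64 truth assignments over (a, b, c, d, e, f).
Split on c. With c = true, the clauses containing c are satisfied and !c drops from the rest; 5 of the 2^5 = 32 assignments to the other variables satisfy what remains.
With c = false, by the same count on the reduced clause set, 0 assignments work.
Total: 5 + 0 = 5.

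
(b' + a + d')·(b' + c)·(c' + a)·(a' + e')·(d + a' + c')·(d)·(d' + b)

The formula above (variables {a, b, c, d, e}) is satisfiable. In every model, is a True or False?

True

Suppose a = 0.
(c') alone gives c = 0.
(b') alone gives b = 0.
(d) alone gives d = 1.
That conflicts with the unit clause (d').
So every satisfying assignment has a = True.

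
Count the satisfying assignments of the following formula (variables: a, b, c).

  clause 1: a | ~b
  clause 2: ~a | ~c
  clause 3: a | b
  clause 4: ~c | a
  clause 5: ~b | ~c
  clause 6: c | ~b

1

There are 2^3 = 8 truth assignments over (a, b, c).
Check each against the 6 clauses (columns in the order a, b, c):
  F F F  ✗ fails (a | b)
  F F T  ✗ fails (a | b)
  F T F  ✗ fails (a | ~b)
  F T T  ✗ fails (a | ~b)
  T F F  ✓ satisfies all
  T F T  ✗ fails (~a | ~c)
  T T F  ✗ fails (c | ~b)
  T T T  ✗ fails (~a | ~c)
1 of the 8 rows is a model.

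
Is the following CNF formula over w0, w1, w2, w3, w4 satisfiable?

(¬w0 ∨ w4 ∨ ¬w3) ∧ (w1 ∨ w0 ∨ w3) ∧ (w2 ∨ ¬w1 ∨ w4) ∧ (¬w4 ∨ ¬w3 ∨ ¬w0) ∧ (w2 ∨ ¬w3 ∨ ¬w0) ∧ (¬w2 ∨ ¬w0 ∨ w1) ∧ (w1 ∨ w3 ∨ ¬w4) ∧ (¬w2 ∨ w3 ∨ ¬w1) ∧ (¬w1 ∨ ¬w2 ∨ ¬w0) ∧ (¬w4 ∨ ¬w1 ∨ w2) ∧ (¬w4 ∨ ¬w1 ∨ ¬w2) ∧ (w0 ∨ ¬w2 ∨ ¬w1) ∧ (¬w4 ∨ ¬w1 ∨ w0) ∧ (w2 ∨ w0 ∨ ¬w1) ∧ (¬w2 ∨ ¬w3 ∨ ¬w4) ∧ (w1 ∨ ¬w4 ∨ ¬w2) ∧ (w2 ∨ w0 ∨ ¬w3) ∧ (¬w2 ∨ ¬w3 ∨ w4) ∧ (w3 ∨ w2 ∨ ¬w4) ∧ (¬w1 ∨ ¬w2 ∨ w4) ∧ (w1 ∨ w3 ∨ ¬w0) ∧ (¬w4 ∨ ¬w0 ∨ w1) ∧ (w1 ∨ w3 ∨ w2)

Try w0 = False.
Try w1 = True.
The clause (¬w2) is unit, so w2 = False.
But (w2) is also a unit clause — contradiction.
So w1 must be the other value — set w1 = False.
The clause (w3) is unit, so w3 = True.
The clause (w2) is unit, so w2 = True.
The clause (¬w4) is unit, so w4 = False.
But (w4) is also a unit clause — contradiction.
Both values of w1 lead to a conflict.
So w0 must be the other value — set w0 = True.
Try w4 = True.
The clause (¬w3) is unit, so w3 = False.
The clause (w1) is unit, so w1 = True.
The clause (¬w2) is unit, so w2 = False.
But (w2) is also a unit clause — contradiction.
So w4 must be the other value — set w4 = False.
The clause (¬w3) is unit, so w3 = False.
The clause (w1) is unit, so w1 = True.
The clause (w2) is unit, so w2 = True.
But (¬w2) is also a unit clause — contradiction.
Both values of w4 lead to a conflict.
Both values of w0 lead to a conflict.
No assignment satisfies every clause.

Unsatisfiable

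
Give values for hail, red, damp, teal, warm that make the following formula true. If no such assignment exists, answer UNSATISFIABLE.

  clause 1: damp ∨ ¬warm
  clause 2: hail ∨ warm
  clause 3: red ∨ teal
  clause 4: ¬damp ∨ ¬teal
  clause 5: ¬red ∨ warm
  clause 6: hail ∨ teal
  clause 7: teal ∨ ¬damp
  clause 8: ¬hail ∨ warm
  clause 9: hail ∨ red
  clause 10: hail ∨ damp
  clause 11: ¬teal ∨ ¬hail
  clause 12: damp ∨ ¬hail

Branch on damp: set damp = True.
The clause (¬teal) is unit, so teal = False.
But (teal) is also a unit clause — contradiction.
Undo damp and try damp = False.
The clause (¬warm) is unit, so warm = False.
The clause (hail) is unit, so hail = True.
But (¬hail) is also a unit clause — contradiction.
Both values of damp lead to a conflict.

UNSATISFIABLE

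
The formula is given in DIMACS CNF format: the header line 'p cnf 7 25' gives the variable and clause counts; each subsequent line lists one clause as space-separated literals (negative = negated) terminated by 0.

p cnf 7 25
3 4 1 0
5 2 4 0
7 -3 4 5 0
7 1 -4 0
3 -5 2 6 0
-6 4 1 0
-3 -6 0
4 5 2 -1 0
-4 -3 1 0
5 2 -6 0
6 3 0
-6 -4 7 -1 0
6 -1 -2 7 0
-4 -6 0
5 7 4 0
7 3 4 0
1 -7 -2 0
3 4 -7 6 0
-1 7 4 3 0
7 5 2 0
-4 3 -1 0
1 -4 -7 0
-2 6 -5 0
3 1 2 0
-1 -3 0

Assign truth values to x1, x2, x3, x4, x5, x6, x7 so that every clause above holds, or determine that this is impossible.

Case x3 = False:
Unit clause (x6) forces x6 = True.
Unit clause (¬x4) forces x4 = False.
Unit clause (x1) forces x1 = True.
Unit clause (x7) forces x7 = True.
Case x5 = False:
Unit clause (x2) forces x2 = True.
All clauses are satisfied.

x1: True; x2: True; x3: False; x4: False; x5: False; x6: True; x7: True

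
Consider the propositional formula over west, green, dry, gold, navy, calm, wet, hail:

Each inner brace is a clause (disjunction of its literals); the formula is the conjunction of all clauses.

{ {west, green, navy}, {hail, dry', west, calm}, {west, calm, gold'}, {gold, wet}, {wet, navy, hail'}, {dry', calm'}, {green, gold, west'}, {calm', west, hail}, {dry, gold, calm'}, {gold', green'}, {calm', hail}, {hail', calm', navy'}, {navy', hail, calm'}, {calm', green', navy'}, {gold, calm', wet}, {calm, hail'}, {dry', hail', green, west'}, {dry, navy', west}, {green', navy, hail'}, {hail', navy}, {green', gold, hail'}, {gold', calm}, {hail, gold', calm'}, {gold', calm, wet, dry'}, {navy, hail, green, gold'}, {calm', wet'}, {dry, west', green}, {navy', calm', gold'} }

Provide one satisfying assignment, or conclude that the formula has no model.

Try gold = 0.
Unit clause (wet) forces wet = 1.
Unit clause (calm') forces calm = 0.
Unit clause (hail') forces hail = 0.
Try dry = 0.
Try green = 1.
Try navy = 1.
Unit clause (west) forces west = 1.
This assignment satisfies each clause.

west=1; green=1; dry=0; gold=0; navy=1; calm=0; wet=1; hail=0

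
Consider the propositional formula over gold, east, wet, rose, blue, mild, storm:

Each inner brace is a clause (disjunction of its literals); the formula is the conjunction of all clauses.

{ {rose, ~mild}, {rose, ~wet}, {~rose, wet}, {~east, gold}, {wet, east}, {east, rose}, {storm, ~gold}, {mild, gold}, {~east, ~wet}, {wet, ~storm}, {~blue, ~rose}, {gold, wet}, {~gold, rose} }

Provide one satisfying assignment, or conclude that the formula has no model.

Case rose = 1:
Unit clause (wet) forces wet = 1.
Unit clause (~east) forces east = 0.
Unit clause (~blue) forces blue = 0.
Case storm = 0:
Unit clause (~gold) forces gold = 0.
Unit clause (mild) forces mild = 1.
Every clause now holds.

gold ↦ 0,  east ↦ 0,  wet ↦ 1,  rose ↦ 1,  blue ↦ 0,  mild ↦ 1,  storm ↦ 0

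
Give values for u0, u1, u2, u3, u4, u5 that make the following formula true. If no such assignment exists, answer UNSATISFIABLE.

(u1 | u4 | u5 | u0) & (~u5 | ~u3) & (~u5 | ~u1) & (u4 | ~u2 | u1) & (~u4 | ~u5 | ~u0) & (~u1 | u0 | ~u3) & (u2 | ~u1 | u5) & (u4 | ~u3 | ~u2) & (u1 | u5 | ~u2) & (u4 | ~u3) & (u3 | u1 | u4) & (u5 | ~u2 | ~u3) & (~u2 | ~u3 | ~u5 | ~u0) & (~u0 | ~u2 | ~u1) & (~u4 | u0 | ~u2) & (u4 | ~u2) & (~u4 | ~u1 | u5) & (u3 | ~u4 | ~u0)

u0=0; u1=0; u2=0; u3=1; u4=1; u5=0

Try u5 = 0.
Try u2 = 0.
From the singleton clause (~u1), u1 = 0.
Try u4 = 1.
Try u3 = 1.
No clause remains; u0 is free.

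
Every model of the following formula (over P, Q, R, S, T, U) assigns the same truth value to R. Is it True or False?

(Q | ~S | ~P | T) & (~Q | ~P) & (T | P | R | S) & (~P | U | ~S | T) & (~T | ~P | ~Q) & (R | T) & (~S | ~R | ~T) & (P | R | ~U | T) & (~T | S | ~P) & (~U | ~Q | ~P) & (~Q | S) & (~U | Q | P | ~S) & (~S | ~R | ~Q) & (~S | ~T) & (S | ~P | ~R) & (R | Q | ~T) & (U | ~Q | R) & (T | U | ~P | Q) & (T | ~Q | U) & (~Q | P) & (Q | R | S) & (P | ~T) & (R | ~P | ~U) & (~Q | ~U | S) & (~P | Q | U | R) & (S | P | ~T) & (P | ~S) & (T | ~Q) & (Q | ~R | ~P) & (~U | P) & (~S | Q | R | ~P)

Suppose R = 0.
(T) alone gives T = 1.
(~S) alone gives S = 0.
(~P) alone gives P = 0.
But (P) is also a unit clause — contradiction.
So every satisfying assignment has R = True.

True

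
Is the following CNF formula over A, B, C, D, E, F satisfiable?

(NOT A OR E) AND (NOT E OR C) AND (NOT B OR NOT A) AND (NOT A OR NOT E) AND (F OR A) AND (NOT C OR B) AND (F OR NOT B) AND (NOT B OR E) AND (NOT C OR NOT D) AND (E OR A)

Try A = false.
From the singleton clause (F), F = true.
From the singleton clause (E), E = true.
From the singleton clause (C), C = true.
From the singleton clause (B), B = true.
From the singleton clause (NOT D), D = false.
This assignment satisfies each clause.
A satisfying assignment: A=false,  B=true,  C=true,  D=false,  E=true,  F=true.

Satisfiable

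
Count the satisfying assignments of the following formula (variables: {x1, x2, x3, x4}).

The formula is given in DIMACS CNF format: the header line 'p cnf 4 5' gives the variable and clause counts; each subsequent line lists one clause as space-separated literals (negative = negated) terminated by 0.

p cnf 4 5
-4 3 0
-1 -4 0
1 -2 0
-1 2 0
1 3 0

4

There are 2^4 = 16 truth assignments over (x1, x2, x3, x4).
Check each against the 5 clauses (columns in the order x1, x2, x3, x4):
  F F F F  ✗ fails (x1 ∨ x3)
  F F F T  ✗ fails (¬x4 ∨ x3)
  F F T F  ✓ satisfies all
  F F T T  ✓ satisfies all
  F T F F  ✗ fails (x1 ∨ ¬x2)
  F T F T  ✗ fails (¬x4 ∨ x3)
  F T T F  ✗ fails (x1 ∨ ¬x2)
  F T T T  ✗ fails (x1 ∨ ¬x2)
  T F F F  ✗ fails (¬x1 ∨ x2)
  T F F T  ✗ fails (¬x4 ∨ x3)
  T F T F  ✗ fails (¬x1 ∨ x2)
  T F T T  ✗ fails (¬x1 ∨ ¬x4)
  T T F F  ✓ satisfies all
  T T F T  ✗ fails (¬x4 ∨ x3)
  T T T F  ✓ satisfies all
  T T T T  ✗ fails (¬x1 ∨ ¬x4)
4 of the 16 rows are models.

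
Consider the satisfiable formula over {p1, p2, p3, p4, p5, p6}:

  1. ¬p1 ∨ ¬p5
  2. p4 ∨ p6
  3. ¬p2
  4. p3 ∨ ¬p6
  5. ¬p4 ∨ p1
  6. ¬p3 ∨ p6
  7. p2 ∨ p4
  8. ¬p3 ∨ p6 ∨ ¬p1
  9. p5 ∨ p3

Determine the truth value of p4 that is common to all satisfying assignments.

Suppose p4 = False.
Unit clause (p6) forces p6 = True.
Unit clause (¬p2) forces p2 = False.
But (p2) is also a unit clause — contradiction.
So every satisfying assignment has p4 = True.

True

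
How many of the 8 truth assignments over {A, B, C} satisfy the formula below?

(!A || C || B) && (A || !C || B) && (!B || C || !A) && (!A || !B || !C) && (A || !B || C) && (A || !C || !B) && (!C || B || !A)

1

There are 2^3 = 8 truth assignments over (A, B, C).
Check each against the 7 clauses (columns in the order A, B, C):
  F F F  ✓ satisfies all
  F F T  ✗ fails (A || !C || B)
  F T F  ✗ fails (A || !B || C)
  F T T  ✗ fails (A || !C || !B)
  T F F  ✗ fails (!A || C || B)
  T F T  ✗ fails (!C || B || !A)
  T T F  ✗ fails (!B || C || !A)
  T T T  ✗ fails (!A || !B || !C)
1 of the 8 rows is a model.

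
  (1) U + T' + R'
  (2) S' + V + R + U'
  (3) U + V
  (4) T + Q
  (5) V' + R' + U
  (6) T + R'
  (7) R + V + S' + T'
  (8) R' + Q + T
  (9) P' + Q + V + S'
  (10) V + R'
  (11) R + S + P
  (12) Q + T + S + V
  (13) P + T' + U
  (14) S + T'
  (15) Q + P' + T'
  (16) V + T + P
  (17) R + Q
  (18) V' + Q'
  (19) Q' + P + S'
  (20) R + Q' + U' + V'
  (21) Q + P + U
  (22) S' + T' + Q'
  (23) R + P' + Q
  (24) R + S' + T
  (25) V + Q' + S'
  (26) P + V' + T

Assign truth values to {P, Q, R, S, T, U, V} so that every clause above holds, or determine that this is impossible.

Suppose U = 1.
Suppose T = 1.
From the singleton clause (S), S = 1.
From the singleton clause (Q'), Q = 0.
From the singleton clause (P'), P = 0.
From the singleton clause (R), R = 1.
From the singleton clause (V), V = 1.
All clauses are satisfied.

P=0,  Q=0,  R=1,  S=1,  T=1,  U=1,  V=1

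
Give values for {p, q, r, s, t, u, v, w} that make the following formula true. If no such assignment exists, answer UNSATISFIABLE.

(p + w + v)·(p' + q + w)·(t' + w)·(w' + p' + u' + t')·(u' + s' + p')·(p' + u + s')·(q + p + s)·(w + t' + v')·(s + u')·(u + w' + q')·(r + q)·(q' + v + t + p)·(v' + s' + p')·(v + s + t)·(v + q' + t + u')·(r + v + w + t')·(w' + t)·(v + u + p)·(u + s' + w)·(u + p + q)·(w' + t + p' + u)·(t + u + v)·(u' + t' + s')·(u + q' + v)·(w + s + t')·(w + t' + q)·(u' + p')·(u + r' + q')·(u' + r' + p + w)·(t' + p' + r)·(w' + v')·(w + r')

p ↦ 1,  q ↦ 0,  r ↦ 1,  s ↦ 0,  t ↦ 1,  u ↦ 0,  v ↦ 0,  w ↦ 1

Suppose t = 1.
Unit clause (w) forces w = 1.
Unit clause (v') forces v = 0.
Suppose p = 1.
Unit clause (u') forces u = 0.
Unit clause (s') forces s = 0.
Unit clause (q') forces q = 0.
Unit clause (r) forces r = 1.
All clauses are satisfied.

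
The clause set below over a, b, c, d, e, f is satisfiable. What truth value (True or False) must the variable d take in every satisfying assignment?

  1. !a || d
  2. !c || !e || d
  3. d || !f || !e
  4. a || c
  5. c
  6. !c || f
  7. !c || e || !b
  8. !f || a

Suppose d = false.
From the singleton clause (!a), a = false.
From the singleton clause (c), c = true.
From the singleton clause (!e), e = false.
From the singleton clause (f), f = true.
Now (!f) is unsatisfied and unit — conflict.
So every satisfying assignment has d = True.

True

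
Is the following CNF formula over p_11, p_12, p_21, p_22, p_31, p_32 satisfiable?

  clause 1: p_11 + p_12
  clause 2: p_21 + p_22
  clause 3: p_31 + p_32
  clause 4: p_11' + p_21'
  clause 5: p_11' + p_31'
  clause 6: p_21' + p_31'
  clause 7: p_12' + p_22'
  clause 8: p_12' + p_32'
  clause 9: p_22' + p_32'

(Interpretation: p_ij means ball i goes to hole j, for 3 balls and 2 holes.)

Suppose p_11 = 1.
(p_21') alone gives p_21 = 0.
(p_22) alone gives p_22 = 1.
(p_31') alone gives p_31 = 0.
(p_32) alone gives p_32 = 1.
Now (p_32') is unsatisfied and unit — conflict.
Undo p_11 and try p_11 = 0.
(p_12) alone gives p_12 = 1.
(p_22') alone gives p_22 = 0.
(p_21) alone gives p_21 = 1.
(p_31') alone gives p_31 = 0.
(p_32) alone gives p_32 = 1.
Now (p_32') is unsatisfied and unit — conflict.
Neither p_11 = 1 nor p_11 = 0 works.
No assignment satisfies every clause.

No, unsatisfiable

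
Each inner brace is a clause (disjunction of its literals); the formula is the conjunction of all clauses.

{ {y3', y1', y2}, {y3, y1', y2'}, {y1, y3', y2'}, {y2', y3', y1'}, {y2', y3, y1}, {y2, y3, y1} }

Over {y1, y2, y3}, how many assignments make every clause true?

2

There are 2^3 = 8 truth assignments over (y1, y2, y3).
Check each against the 6 clauses (columns in the order y1, y2, y3):
  F F F  ✗ fails (y2 + y3 + y1)
  F F T  ✓ satisfies all
  F T F  ✗ fails (y2' + y3 + y1)
  F T T  ✗ fails (y1 + y3' + y2')
  T F F  ✓ satisfies all
  T F T  ✗ fails (y3' + y1' + y2)
  T T F  ✗ fails (y3 + y1' + y2')
  T T T  ✗ fails (y2' + y3' + y1')
2 of the 8 rows are models.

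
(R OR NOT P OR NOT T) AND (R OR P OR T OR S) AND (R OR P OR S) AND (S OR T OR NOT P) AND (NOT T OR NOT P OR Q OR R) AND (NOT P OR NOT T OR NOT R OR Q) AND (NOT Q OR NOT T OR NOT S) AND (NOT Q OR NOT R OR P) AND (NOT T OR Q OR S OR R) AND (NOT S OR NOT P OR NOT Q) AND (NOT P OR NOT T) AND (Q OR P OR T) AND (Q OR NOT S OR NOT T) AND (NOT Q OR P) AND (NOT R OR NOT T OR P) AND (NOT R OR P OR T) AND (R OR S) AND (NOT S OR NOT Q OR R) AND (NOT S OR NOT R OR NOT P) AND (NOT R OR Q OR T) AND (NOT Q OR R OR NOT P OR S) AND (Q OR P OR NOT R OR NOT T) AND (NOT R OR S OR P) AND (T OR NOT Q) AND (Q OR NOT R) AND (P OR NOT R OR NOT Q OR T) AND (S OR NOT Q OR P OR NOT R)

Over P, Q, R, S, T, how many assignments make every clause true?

1

There are 2^5 = 32 truth assignments over (P, Q, R, S, T).
Split on P. With P = true, the clauses containing P are satisfied and NOT P drops from the rest; 1 of the 2^4 = 16 assignments to the other variables satisfy what remains.
With P = false, by the same count on the reduced clause set, 0 assignments work.
Total: 1 + 0 = 1.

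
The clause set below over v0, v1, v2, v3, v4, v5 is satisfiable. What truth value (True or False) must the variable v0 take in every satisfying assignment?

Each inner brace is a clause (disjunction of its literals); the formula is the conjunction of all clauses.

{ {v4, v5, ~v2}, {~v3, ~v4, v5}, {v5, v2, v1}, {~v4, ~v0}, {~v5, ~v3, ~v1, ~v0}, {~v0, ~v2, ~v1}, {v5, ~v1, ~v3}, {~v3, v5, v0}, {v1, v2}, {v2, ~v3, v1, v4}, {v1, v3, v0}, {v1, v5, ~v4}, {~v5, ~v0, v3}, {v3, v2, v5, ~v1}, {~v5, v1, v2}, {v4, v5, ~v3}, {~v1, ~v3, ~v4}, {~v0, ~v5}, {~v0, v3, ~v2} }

False

Suppose v0 = 1.
From the singleton clause (~v4), v4 = 0.
From the singleton clause (~v5), v5 = 0.
From the singleton clause (~v2), v2 = 0.
From the singleton clause (v1), v1 = 1.
From the singleton clause (~v3), v3 = 0.
But (v3) is also a unit clause — contradiction.
So every satisfying assignment has v0 = False.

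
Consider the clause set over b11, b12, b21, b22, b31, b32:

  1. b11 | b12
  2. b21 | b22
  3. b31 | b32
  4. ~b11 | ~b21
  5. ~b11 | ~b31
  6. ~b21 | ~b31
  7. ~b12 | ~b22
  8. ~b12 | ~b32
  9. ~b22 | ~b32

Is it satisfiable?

Case b11 = 1:
From the singleton clause (~b21), b21 = 0.
From the singleton clause (b22), b22 = 1.
From the singleton clause (~b31), b31 = 0.
From the singleton clause (b32), b32 = 1.
But (~b32) is also a unit clause — contradiction.
Backtrack on b11: now try b11 = 0.
From the singleton clause (b12), b12 = 1.
From the singleton clause (~b22), b22 = 0.
From the singleton clause (b21), b21 = 1.
From the singleton clause (~b31), b31 = 0.
From the singleton clause (b32), b32 = 1.
But (~b32) is also a unit clause — contradiction.
Neither b11 = 1 nor b11 = 0 works.
No assignment satisfies every clause.

No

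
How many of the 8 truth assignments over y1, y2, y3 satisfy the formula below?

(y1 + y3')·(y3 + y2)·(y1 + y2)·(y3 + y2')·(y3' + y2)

1

There are 2^3 = 8 truth assignments over (y1, y2, y3).
Check each against the 5 clauses (columns in the order y1, y2, y3):
  F F F  ✗ fails (y3 + y2)
  F F T  ✗ fails (y1 + y3')
  F T F  ✗ fails (y3 + y2')
  F T T  ✗ fails (y1 + y3')
  T F F  ✗ fails (y3 + y2)
  T F T  ✗ fails (y3' + y2)
  T T F  ✗ fails (y3 + y2')
  T T T  ✓ satisfies all
1 of the 8 rows is a model.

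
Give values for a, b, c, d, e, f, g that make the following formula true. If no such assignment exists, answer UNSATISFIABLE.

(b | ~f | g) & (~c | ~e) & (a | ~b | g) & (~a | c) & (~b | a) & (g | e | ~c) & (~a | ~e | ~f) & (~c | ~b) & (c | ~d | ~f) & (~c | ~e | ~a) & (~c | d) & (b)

Unit clause (b) forces b = 1.
Unit clause (a) forces a = 1.
Unit clause (c) forces c = 1.
Now (~c) is unsatisfied and unit — conflict.

UNSATISFIABLE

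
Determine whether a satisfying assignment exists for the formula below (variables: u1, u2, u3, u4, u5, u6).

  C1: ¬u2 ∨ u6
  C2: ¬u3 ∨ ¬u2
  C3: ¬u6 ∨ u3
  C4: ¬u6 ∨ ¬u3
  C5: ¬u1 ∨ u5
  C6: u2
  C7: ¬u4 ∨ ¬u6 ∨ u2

From the singleton clause (u2), u2 = True.
From the singleton clause (u6), u6 = True.
From the singleton clause (¬u3), u3 = False.
That conflicts with the unit clause (u3).
No assignment satisfies every clause.

Unsatisfiable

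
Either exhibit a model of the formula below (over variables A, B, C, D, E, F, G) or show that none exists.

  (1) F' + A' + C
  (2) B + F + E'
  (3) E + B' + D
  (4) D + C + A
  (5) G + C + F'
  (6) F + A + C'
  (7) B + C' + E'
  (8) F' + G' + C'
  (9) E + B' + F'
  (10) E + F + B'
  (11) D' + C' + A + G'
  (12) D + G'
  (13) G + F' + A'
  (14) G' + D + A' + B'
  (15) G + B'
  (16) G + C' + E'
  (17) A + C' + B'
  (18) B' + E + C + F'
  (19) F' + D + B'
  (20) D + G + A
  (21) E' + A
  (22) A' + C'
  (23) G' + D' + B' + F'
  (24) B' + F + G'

A: 1; B: 0; C: 0; D: 1; E: 0; F: 0; G: 1

Try D = 1.
Try G = 1.
Try F = 0.
The clause (B') is unit, so B = 0.
The clause (E') is unit, so E = 0.
Try A = 1.
The clause (C') is unit, so C = 0.
This assignment satisfies each clause.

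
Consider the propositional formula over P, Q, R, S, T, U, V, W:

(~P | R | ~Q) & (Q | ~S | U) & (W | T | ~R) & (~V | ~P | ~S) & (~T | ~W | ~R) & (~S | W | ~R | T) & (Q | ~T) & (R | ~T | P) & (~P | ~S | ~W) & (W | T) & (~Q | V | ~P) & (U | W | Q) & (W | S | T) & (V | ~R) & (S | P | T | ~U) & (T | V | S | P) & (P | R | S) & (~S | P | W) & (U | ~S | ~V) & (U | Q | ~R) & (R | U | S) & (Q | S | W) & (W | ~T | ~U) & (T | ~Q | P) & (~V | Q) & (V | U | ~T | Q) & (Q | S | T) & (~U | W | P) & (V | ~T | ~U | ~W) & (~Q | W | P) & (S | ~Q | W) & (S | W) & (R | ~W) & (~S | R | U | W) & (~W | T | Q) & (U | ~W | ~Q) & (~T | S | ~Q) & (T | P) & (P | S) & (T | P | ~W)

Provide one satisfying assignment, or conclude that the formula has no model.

Suppose Q = 1.
Suppose P = 1.
(R) alone gives R = 1.
(V) alone gives V = 1.
(~S) alone gives S = 0.
(W) alone gives W = 1.
(~T) alone gives T = 0.
(U) alone gives U = 1.
All clauses are satisfied.

P: 1,  Q: 1,  R: 1,  S: 0,  T: 0,  U: 1,  V: 1,  W: 1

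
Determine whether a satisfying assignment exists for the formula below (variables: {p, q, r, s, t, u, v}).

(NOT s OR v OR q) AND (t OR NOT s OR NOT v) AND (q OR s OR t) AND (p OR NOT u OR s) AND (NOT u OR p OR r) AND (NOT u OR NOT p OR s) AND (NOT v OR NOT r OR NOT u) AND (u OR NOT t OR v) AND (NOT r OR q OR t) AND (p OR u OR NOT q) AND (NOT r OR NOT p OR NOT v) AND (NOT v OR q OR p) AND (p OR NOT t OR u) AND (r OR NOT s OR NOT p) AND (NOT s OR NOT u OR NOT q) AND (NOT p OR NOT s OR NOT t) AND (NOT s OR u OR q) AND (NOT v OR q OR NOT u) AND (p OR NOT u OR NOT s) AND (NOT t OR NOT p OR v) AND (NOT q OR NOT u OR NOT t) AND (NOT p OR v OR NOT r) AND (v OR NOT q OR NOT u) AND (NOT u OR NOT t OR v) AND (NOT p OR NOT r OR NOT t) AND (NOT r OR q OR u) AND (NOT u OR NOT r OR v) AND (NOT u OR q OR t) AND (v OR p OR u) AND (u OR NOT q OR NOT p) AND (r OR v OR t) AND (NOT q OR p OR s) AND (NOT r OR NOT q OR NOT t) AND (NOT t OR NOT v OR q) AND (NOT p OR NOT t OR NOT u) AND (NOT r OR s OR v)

No, unsatisfiable

Case s = false:
Case q = true:
Unit clause (p) forces p = true.
Unit clause (NOT u) forces u = false.
That conflicts with the unit clause (u).
Backtrack on q: now try q = false.
Unit clause (t) forces t = true.
Unit clause (NOT v) forces v = false.
Unit clause (u) forces u = true.
That conflicts with the unit clause (NOT u).
Both values of q lead to a conflict.
Backtrack on s: now try s = true.
Case v = true:
Unit clause (t) forces t = true.
Unit clause (NOT p) forces p = false.
Unit clause (q) forces q = true.
Unit clause (u) forces u = true.
That conflicts with the unit clause (NOT u).
Backtrack on v: now try v = false.
Unit clause (q) forces q = true.
Unit clause (NOT u) forces u = false.
Unit clause (NOT t) forces t = false.
Unit clause (p) forces p = true.
That conflicts with the unit clause (NOT p).
Both values of v lead to a conflict.
Both values of s lead to a conflict.
No assignment satisfies every clause.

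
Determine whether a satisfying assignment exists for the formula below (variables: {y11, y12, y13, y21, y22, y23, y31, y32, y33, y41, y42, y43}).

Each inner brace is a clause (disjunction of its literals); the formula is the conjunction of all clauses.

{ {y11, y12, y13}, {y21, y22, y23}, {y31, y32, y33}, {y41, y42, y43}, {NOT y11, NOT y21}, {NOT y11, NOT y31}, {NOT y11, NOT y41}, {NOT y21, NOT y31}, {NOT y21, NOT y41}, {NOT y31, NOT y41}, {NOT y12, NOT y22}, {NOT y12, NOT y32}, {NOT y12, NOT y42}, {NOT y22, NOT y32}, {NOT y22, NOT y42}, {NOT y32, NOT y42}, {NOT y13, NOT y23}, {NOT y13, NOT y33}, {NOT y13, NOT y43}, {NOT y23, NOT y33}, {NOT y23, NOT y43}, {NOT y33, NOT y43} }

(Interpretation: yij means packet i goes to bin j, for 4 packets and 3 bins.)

No, unsatisfiable

Try y11 = false.
Try y12 = true.
The clause (NOT y22) is unit, so y22 = false.
The clause (NOT y32) is unit, so y32 = false.
The clause (NOT y42) is unit, so y42 = false.
Try y21 = true.
The clause (NOT y31) is unit, so y31 = false.
The clause (y33) is unit, so y33 = true.
The clause (NOT y41) is unit, so y41 = false.
The clause (y43) is unit, so y43 = true.
Now (NOT y43) is unsatisfied and unit — conflict.
Backtrack on y21: now try y21 = false.
The clause (y23) is unit, so y23 = true.
The clause (NOT y13) is unit, so y13 = false.
The clause (NOT y33) is unit, so y33 = false.
The clause (y31) is unit, so y31 = true.
The clause (NOT y41) is unit, so y41 = false.
The clause (y43) is unit, so y43 = true.
Now (NOT y43) is unsatisfied and unit — conflict.
Neither y21 = true nor y21 = false works.
Backtrack on y12: now try y12 = false.
The clause (y13) is unit, so y13 = true.
The clause (NOT y23) is unit, so y23 = false.
The clause (NOT y33) is unit, so y33 = false.
The clause (NOT y43) is unit, so y43 = false.
Try y21 = true.
The clause (NOT y31) is unit, so y31 = false.
The clause (y32) is unit, so y32 = true.
The clause (NOT y41) is unit, so y41 = false.
The clause (y42) is unit, so y42 = true.
Now (NOT y42) is unsatisfied and unit — conflict.
Backtrack on y21: now try y21 = false.
The clause (y22) is unit, so y22 = true.
The clause (NOT y32) is unit, so y32 = false.
The clause (y31) is unit, so y31 = true.
The clause (NOT y41) is unit, so y41 = false.
The clause (y42) is unit, so y42 = true.
Now (NOT y42) is unsatisfied and unit — conflict.
Neither y21 = true nor y21 = false works.
Neither y12 = true nor y12 = false works.
Backtrack on y11: now try y11 = true.
The clause (NOT y21) is unit, so y21 = false.
The clause (NOT y31) is unit, so y31 = false.
The clause (NOT y41) is unit, so y41 = false.
Try y22 = true.
The clause (NOT y12) is unit, so y12 = false.
The clause (NOT y32) is unit, so y32 = false.
The clause (y33) is unit, so y33 = true.
The clause (NOT y42) is unit, so y42 = false.
The clause (y43) is unit, so y43 = true.
Now (NOT y43) is unsatisfied and unit — conflict.
Backtrack on y22: now try y22 = false.
The clause (y23) is unit, so y23 = true.
The clause (NOT y13) is unit, so y13 = false.
The clause (NOT y33) is unit, so y33 = false.
The clause (y32) is unit, so y32 = true.
The clause (NOT y12) is unit, so y12 = false.
The clause (NOT y42) is unit, so y42 = false.
The clause (y43) is unit, so y43 = true.
Now (NOT y43) is unsatisfied and unit — conflict.
Neither y22 = true nor y22 = false works.
Neither y11 = true nor y11 = false works.
No assignment satisfies every clause.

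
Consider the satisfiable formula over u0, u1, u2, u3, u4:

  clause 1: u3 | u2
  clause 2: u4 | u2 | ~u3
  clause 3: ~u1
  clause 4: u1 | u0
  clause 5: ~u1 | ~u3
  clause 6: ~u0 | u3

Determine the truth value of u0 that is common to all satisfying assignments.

Suppose u0 = 0.
The clause (~u1) is unit, so u1 = 0.
That conflicts with the unit clause (u1).
So every satisfying assignment has u0 = True.

True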